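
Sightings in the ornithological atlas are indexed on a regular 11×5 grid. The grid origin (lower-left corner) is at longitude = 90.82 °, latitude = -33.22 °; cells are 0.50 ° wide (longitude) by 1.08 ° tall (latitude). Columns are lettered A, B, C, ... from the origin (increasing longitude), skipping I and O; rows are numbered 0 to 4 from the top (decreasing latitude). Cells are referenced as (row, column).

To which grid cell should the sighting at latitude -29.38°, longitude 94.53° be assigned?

(1, H)

Column index: ⌊(94.53 − 90.82) / 0.50⌋ = ⌊7.420⌋ = 7 → column H
Row offset from origin: ⌊(-29.38 − -33.22) / 1.08⌋ = ⌊3.556⌋ = 3 → row 1 (counted from top)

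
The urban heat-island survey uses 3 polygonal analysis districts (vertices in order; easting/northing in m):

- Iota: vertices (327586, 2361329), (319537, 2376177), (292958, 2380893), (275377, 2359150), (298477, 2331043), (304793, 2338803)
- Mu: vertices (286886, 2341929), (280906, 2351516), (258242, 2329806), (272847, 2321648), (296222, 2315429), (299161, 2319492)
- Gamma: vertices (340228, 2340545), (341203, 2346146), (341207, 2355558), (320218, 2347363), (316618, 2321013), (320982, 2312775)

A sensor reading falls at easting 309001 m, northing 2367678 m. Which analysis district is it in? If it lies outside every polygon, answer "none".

Cast a ray rightward from (309001, 2367678). For each polygon, the edges (by vertex number in listed order) whose endpoints lie on opposite sides of northing = 2367678, where each meets that height, and whether that is right or left of the point:
Iota: 1–2 at easting≈324144.3 (right), 3–4 at easting≈282272.6 (left) → 1 crossing.
Mu: no edge straddles that height → 0 crossings.
Gamma: no edge straddles that height → 0 crossings.
Only Iota has an odd count, so the point is inside Iota.

Iota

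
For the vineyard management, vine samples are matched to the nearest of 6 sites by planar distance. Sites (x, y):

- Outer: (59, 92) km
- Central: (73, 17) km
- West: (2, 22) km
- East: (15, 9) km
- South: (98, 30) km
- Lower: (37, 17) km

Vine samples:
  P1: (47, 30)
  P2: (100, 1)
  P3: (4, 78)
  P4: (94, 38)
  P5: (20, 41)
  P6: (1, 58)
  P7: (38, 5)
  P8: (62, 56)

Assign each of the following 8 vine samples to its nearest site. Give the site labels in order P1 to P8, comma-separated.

Lower, South, West, South, West, West, Lower, Outer

P1 → Lower (d²=269.00)
P2 → South (d²=845.00)
P3 → West (d²=3140.00)
P4 → South (d²=80.00)
P5 → West (d²=685.00)
P6 → West (d²=1297.00)
P7 → Lower (d²=145.00)
P8 → Outer (d²=1305.00)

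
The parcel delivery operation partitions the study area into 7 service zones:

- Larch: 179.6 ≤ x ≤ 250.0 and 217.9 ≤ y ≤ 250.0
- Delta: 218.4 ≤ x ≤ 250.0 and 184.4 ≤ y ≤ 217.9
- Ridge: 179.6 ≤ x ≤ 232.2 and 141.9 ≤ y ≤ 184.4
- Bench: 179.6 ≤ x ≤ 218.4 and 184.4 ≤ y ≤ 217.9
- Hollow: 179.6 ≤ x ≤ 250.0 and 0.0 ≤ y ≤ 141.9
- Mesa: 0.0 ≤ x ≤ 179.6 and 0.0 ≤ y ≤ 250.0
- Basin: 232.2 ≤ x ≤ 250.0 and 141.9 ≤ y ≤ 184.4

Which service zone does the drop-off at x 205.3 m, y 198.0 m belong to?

The point has x = 205.3 and y = 198.0.
Only Bench satisfies 179.6 ≤ x ≤ 218.4 and 184.4 ≤ y ≤ 217.9.

Bench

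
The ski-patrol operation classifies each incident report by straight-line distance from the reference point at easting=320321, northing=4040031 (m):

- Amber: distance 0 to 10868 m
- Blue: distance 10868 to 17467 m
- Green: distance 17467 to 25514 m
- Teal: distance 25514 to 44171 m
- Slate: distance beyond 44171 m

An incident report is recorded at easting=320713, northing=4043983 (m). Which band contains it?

Distance = √((320713−320321)² + (4043983−4040031)²) = √(153664.000 + 15618304.000) = 3971.394 m.
0 ≤ 3971.394 < 10868 → Amber.

Amber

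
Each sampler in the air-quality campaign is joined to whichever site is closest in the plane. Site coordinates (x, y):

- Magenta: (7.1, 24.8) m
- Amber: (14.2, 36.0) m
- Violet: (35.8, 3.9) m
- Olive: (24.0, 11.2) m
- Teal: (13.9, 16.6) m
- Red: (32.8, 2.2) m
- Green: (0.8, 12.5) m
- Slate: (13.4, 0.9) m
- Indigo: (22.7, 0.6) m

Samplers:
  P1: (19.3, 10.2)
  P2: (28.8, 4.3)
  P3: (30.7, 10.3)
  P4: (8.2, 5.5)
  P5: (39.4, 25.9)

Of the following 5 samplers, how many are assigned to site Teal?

P1 → Olive
P2 → Red
P3 → Olive
P4 → Slate
P5 → Olive
0 of the 5 go to Teal.

0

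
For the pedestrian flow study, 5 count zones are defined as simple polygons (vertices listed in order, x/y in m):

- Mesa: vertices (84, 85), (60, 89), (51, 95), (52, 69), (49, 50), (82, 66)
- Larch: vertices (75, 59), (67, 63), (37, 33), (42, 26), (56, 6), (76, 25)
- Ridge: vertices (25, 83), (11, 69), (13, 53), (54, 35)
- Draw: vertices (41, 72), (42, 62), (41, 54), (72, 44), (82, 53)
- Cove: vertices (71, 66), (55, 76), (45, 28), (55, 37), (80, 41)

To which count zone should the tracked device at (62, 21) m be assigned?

Larch

Cast a ray rightward from (62, 21). For each polygon, the edges (by vertex number in listed order) whose endpoints lie on opposite sides of y = 21, where each meets that height, and whether that is right or left of the point:
Mesa: no edge straddles that height → 0 crossings.
Larch: 4–5 at x≈45.5 (left), 5–6 at x≈71.8 (right) → 1 crossing.
Ridge: no edge straddles that height → 0 crossings.
Draw: no edge straddles that height → 0 crossings.
Cove: no edge straddles that height → 0 crossings.
Only Larch has an odd count, so the point is inside Larch.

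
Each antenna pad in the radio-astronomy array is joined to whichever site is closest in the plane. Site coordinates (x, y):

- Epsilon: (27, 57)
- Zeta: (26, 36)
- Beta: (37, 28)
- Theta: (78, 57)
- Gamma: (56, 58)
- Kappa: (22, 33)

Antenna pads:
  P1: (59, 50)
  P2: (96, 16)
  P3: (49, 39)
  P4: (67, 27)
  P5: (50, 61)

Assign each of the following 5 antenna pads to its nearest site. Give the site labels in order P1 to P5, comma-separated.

P1 → Gamma (d²=73.00)
P2 → Theta (d²=2005.00)
P3 → Beta (d²=265.00)
P4 → Beta (d²=901.00)
P5 → Gamma (d²=45.00)

Gamma, Theta, Beta, Beta, Gamma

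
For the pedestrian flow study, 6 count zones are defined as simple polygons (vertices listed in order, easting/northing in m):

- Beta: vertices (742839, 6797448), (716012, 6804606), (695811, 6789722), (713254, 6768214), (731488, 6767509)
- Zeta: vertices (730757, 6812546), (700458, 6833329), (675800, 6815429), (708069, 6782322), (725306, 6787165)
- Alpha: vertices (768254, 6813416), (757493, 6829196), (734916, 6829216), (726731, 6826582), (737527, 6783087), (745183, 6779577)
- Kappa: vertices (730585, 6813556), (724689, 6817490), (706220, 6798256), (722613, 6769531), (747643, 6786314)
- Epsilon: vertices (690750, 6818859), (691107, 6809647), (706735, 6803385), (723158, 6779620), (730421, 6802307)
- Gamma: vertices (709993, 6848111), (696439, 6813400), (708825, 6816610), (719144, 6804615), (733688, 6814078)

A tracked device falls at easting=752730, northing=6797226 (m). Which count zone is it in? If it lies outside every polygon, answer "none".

Cast a ray rightward from (752730, 6797226). For each polygon, the edges (by vertex number in listed order) whose endpoints lie on opposite sides of northing = 6797226, where each meets that height, and whether that is right or left of the point:
Beta: 2–3 at easting≈705995.6 (left), 5–1 at easting≈742754.8 (left) → 0 crossings.
Zeta: 3–4 at easting≈693542.2 (left), 5–1 at easting≈727466.8 (left) → 0 crossings.
Alpha: 4–5 at easting≈734017.5 (left), 6–1 at easting≈757215.9 (right) → 1 crossing.
Kappa: 3–4 at easting≈706807.8 (left), 5–1 at easting≈740810.3 (left) → 0 crossings.
Epsilon: 3–4 at easting≈710991.2 (left), 4–5 at easting≈728794.4 (left) → 0 crossings.
Gamma: no edge straddles that height → 0 crossings.
Only Alpha has an odd count, so the point is inside Alpha.

Alpha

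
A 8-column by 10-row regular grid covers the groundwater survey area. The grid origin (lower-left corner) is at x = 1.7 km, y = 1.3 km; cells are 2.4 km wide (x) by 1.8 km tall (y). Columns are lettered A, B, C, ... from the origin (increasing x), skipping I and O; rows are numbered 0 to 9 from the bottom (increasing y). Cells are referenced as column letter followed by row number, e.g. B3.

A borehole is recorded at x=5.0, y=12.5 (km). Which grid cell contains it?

B6

Column index: ⌊(5.0 − 1.7) / 2.4⌋ = ⌊1.375⌋ = 1 → column B
Row offset from origin: ⌊(12.5 − 1.3) / 1.8⌋ = ⌊6.222⌋ = 6 → row 6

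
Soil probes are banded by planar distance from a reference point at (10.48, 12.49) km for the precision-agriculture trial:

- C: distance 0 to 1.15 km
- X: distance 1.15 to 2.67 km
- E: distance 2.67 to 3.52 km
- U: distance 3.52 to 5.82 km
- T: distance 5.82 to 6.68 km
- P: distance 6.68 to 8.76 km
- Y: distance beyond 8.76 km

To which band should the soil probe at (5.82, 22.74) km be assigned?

Distance = √((5.82−10.48)² + (22.74−12.49)²) = √(21.716 + 105.062) = 11.260 km.
8.76 ≤ 11.260 < ∞ → Y.

Y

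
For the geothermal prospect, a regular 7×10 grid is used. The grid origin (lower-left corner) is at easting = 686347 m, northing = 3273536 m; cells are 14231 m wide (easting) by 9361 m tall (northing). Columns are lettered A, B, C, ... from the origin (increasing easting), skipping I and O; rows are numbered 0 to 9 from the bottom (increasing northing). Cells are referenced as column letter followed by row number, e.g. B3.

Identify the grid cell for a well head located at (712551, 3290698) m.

Column index: ⌊(712551 − 686347) / 14231⌋ = ⌊1.841⌋ = 1 → column B
Row offset from origin: ⌊(3290698 − 3273536) / 9361⌋ = ⌊1.833⌋ = 1 → row 1

B1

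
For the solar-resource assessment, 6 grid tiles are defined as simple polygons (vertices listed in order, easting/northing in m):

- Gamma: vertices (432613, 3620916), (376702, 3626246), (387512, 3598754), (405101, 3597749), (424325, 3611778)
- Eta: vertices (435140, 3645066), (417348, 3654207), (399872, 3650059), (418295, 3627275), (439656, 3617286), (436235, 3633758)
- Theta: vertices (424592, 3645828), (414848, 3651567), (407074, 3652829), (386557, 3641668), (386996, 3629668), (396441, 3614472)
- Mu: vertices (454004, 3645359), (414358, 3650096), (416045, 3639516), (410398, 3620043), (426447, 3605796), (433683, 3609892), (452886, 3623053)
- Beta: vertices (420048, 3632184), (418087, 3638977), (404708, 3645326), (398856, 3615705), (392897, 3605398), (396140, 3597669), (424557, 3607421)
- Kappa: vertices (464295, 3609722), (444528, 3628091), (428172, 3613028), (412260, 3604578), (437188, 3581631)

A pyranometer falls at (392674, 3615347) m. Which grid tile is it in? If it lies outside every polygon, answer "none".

Gamma

Cast a ray rightward from (392674, 3615347). For each polygon, the edges (by vertex number in listed order) whose endpoints lie on opposite sides of northing = 3615347, where each meets that height, and whether that is right or left of the point:
Gamma: 2–3 at easting≈380987.5 (left), 5–1 at easting≈427562.0 (right) → 1 crossing.
Eta: no edge straddles that height → 0 crossings.
Theta: 5–6 at easting≈395897.1 (right), 6–1 at easting≈397226.6 (right) → 2 crossings.
Mu: 4–5 at easting≈415688.0 (right), 6–7 at easting≈441642.3 (right) → 2 crossings.
Beta: 4–5 at easting≈398649.0 (right), 7–1 at easting≈423113.8 (right) → 2 crossings.
Kappa: 1–2 at easting≈458241.9 (right), 2–3 at easting≈430690.1 (right) → 2 crossings.
Only Gamma has an odd count, so the point is inside Gamma.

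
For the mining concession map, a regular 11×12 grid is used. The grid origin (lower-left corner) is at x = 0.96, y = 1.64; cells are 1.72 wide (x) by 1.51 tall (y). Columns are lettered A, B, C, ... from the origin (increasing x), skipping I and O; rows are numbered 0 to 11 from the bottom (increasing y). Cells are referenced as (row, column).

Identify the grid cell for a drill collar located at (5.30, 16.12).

Column index: ⌊(5.30 − 0.96) / 1.72⌋ = ⌊2.523⌋ = 2 → column C
Row offset from origin: ⌊(16.12 − 1.64) / 1.51⌋ = ⌊9.589⌋ = 9 → row 9

(9, C)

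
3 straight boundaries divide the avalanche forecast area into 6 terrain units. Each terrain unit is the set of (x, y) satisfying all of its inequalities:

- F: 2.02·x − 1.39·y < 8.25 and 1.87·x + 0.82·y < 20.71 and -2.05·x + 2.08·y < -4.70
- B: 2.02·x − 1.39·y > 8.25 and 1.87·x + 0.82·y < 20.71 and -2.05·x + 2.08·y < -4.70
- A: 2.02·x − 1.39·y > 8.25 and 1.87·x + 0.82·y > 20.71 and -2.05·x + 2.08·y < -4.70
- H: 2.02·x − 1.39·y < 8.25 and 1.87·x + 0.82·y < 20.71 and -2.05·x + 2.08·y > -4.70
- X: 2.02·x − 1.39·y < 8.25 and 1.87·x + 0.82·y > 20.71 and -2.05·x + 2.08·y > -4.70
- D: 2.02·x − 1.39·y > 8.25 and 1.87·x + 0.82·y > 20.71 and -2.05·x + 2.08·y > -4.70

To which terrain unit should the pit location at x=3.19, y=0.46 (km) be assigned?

F

2.02·3.19 − 1.39·0.46 = 5.804, which is < 8.25
1.87·3.19 + 0.82·0.46 = 6.343, which is < 20.71
-2.05·3.19 + 2.08·0.46 = -5.583, which is < -4.70
This sign pattern matches F.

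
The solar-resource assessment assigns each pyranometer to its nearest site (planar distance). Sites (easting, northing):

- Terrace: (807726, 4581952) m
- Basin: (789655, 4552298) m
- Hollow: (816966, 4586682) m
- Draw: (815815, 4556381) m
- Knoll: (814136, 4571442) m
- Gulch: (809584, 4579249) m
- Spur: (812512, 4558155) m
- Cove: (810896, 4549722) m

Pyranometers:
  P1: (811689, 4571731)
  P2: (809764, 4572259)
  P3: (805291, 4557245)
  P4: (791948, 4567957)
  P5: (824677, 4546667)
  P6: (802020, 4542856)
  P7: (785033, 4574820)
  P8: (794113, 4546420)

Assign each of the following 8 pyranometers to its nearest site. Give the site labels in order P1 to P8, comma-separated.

Knoll, Knoll, Spur, Basin, Draw, Cove, Basin, Basin

P1 → Knoll (d²=6071330.00)
P2 → Knoll (d²=19781873.00)
P3 → Spur (d²=52970941.00)
P4 → Basin (d²=250462130.00)
P5 → Draw (d²=172896840.00)
P6 → Cove (d²=125925332.00)
P7 → Basin (d²=528603368.00)
P8 → Basin (d²=54424648.00)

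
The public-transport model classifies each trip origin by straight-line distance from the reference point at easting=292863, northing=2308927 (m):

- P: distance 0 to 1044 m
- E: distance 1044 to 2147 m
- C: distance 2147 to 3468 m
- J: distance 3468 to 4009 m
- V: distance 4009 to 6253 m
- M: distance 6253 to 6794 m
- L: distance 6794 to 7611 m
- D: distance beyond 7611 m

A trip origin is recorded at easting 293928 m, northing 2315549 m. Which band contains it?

Distance = √((293928−292863)² + (2315549−2308927)²) = √(1134225.000 + 43850884.000) = 6707.094 m.
6253 ≤ 6707.094 < 6794 → M.

M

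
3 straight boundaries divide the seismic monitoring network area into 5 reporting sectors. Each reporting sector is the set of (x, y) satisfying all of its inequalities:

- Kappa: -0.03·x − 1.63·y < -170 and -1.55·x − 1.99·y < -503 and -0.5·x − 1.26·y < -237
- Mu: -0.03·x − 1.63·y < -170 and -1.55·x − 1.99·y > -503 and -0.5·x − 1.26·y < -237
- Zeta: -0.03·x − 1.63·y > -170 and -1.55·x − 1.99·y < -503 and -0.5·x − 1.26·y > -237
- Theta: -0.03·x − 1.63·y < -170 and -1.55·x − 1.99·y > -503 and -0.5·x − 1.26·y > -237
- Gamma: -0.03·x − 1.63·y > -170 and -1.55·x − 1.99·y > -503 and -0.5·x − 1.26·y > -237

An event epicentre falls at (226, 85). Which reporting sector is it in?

-0.03·226 − 1.63·85 = -145.330, which is > -170
-1.55·226 − 1.99·85 = -519.450, which is < -503
-0.5·226 − 1.26·85 = -220.100, which is > -237
This sign pattern matches Zeta.

Zeta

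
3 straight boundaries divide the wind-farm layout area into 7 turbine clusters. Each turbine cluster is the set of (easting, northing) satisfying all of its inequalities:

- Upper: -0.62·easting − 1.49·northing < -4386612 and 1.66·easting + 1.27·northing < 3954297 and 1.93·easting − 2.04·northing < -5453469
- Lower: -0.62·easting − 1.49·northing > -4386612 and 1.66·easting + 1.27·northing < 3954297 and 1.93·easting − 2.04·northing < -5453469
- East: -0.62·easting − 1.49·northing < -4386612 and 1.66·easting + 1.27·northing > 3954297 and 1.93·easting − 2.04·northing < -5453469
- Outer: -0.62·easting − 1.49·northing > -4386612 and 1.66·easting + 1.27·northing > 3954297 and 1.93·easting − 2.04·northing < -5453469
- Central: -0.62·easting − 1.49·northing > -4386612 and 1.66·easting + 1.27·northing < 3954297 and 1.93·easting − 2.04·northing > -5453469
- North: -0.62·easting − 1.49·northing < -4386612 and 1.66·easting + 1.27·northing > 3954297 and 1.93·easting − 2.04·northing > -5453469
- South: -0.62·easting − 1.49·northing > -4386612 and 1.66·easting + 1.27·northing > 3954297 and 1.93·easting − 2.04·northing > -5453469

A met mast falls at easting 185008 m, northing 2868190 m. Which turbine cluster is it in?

-0.62·185008 − 1.49·2868190 = -4388308.060, which is < -4386612
1.66·185008 + 1.27·2868190 = 3949714.580, which is < 3954297
1.93·185008 − 2.04·2868190 = -5494042.160, which is < -5453469
This sign pattern matches Upper.

Upper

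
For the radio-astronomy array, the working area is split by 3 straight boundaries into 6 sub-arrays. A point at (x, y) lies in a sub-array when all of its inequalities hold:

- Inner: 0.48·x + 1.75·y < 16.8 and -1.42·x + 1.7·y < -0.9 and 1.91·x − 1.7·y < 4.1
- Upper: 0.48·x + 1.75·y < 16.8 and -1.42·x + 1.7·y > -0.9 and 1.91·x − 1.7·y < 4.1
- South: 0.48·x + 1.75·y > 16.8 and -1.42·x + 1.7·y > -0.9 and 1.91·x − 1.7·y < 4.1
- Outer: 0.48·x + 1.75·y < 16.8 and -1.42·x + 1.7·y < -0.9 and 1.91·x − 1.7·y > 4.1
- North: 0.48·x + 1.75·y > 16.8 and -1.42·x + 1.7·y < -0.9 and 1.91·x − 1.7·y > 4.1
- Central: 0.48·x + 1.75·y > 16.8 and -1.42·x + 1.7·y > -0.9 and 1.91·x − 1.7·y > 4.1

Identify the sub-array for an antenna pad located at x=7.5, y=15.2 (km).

South

0.48·7.5 + 1.75·15.2 = 30.200, which is > 16.8
-1.42·7.5 + 1.7·15.2 = 15.190, which is > -0.9
1.91·7.5 − 1.7·15.2 = -11.515, which is < 4.1
This sign pattern matches South.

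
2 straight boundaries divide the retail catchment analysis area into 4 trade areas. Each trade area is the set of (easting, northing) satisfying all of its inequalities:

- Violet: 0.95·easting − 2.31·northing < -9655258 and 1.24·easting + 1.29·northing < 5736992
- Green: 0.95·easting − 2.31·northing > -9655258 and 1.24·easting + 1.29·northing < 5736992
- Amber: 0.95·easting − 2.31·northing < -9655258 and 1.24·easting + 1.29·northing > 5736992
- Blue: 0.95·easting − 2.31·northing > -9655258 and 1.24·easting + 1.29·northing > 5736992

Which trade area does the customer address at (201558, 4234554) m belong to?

0.95·201558 − 2.31·4234554 = -9590339.640, which is > -9655258
1.24·201558 + 1.29·4234554 = 5712506.580, which is < 5736992
This sign pattern matches Green.

Green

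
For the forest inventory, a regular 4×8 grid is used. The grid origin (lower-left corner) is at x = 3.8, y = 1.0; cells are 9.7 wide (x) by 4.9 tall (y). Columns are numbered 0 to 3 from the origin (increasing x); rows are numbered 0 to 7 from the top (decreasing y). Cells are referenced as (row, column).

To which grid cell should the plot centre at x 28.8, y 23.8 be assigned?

(3, 2)

Column index: ⌊(28.8 − 3.8) / 9.7⌋ = ⌊2.577⌋ = 2
Row offset from origin: ⌊(23.8 − 1.0) / 4.9⌋ = ⌊4.653⌋ = 4 → row 3 (counted from top)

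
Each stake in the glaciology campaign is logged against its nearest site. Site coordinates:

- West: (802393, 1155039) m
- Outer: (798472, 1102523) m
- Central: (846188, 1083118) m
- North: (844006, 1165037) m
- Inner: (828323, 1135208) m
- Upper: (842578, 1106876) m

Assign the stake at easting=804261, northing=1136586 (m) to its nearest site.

Squared distances to each site:
West: 344002633.000; Outer: 1193800490.000; Central: 4616700353.000; North: 2389124426.000; Inner: 580878728.000; Upper: 2350876589.000.
Minimum at West.

West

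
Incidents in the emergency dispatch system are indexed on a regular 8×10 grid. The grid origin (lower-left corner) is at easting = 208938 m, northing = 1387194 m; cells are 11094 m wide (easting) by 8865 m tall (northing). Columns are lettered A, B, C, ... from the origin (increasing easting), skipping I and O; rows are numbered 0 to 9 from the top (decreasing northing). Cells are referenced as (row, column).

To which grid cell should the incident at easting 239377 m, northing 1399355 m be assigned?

Column index: ⌊(239377 − 208938) / 11094⌋ = ⌊2.744⌋ = 2 → column C
Row offset from origin: ⌊(1399355 − 1387194) / 8865⌋ = ⌊1.372⌋ = 1 → row 8 (counted from top)

(8, C)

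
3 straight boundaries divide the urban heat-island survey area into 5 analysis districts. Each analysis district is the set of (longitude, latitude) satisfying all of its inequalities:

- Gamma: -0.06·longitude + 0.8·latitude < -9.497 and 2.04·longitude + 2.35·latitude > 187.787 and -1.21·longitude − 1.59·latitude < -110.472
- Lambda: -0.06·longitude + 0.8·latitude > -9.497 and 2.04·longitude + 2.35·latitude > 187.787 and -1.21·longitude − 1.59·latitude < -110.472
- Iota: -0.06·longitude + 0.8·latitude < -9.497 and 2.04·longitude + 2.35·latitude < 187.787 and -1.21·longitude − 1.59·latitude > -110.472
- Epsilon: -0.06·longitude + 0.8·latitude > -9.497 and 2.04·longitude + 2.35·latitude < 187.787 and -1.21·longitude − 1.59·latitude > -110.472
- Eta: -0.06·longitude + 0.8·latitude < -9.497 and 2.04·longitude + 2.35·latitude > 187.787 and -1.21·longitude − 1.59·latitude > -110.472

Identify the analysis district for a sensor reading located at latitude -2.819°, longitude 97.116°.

-0.06·97.116 + 0.8·-2.819 = -8.082, which is > -9.497
2.04·97.116 + 2.35·-2.819 = 191.492, which is > 187.787
-1.21·97.116 − 1.59·-2.819 = -113.028, which is < -110.472
This sign pattern matches Lambda.

Lambda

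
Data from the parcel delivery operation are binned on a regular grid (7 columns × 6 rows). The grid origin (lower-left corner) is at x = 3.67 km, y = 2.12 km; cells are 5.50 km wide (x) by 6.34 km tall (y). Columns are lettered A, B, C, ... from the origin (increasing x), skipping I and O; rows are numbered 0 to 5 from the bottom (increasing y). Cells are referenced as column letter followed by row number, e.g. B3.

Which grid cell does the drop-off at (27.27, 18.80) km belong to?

E2

Column index: ⌊(27.27 − 3.67) / 5.50⌋ = ⌊4.291⌋ = 4 → column E
Row offset from origin: ⌊(18.80 − 2.12) / 6.34⌋ = ⌊2.631⌋ = 2 → row 2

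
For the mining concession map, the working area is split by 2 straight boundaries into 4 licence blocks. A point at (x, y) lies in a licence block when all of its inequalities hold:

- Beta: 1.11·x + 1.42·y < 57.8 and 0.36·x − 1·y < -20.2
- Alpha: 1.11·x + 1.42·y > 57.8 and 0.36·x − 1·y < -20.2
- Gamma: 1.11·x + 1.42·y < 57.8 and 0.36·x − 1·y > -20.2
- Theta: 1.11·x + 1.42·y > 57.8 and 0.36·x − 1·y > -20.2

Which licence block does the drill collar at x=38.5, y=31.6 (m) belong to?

1.11·38.5 + 1.42·31.6 = 87.607, which is > 57.8
0.36·38.5 − 1·31.6 = -17.740, which is > -20.2
This sign pattern matches Theta.

Theta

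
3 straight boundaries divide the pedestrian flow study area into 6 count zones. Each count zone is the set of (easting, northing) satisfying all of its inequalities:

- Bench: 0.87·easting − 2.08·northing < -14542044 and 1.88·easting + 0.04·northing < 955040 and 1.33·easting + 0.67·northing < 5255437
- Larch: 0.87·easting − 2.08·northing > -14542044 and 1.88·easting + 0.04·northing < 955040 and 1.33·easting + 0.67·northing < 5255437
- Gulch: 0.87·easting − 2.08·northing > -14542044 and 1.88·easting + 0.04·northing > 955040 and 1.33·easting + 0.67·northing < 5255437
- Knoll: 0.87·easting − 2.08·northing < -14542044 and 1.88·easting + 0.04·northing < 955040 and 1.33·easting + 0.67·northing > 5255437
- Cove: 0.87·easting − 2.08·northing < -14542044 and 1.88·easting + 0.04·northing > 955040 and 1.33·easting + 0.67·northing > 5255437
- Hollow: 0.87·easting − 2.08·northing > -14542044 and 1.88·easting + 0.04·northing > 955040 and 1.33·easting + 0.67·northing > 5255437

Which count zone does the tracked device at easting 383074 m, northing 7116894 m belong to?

0.87·383074 − 2.08·7116894 = -14469865.140, which is > -14542044
1.88·383074 + 0.04·7116894 = 1004854.880, which is > 955040
1.33·383074 + 0.67·7116894 = 5277807.400, which is > 5255437
This sign pattern matches Hollow.

Hollow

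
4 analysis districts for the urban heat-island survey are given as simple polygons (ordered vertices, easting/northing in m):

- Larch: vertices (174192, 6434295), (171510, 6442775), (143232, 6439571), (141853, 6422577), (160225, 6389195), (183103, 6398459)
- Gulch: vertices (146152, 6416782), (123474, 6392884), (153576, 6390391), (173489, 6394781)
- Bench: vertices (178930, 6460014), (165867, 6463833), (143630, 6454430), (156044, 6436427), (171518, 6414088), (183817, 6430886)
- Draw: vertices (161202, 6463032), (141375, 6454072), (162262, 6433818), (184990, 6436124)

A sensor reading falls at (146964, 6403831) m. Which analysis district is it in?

Gulch

Cast a ray rightward from (146964, 6403831). For each polygon, the edges (by vertex number in listed order) whose endpoints lie on opposite sides of northing = 6403831, where each meets that height, and whether that is right or left of the point:
Larch: 4–5 at easting≈152170.0 (right), 6–1 at easting≈181767.2 (right) → 2 crossings.
Gulch: 1–2 at easting≈133862.2 (left), 4–1 at easting≈162244.1 (right) → 1 crossing.
Bench: no edge straddles that height → 0 crossings.
Draw: no edge straddles that height → 0 crossings.
Only Gulch has an odd count, so the point is inside Gulch.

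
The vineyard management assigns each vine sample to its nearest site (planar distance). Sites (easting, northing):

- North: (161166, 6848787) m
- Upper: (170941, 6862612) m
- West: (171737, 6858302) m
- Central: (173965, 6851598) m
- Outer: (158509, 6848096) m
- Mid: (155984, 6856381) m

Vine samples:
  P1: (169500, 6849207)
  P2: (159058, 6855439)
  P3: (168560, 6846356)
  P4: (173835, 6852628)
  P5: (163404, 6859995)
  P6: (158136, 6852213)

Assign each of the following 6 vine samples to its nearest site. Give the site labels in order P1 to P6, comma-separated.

P1 → Central (d²=25653106.00)
P2 → Mid (d²=10336840.00)
P3 → Central (d²=56692589.00)
P4 → Central (d²=1077800.00)
P5 → Upper (d²=63655058.00)
P6 → Outer (d²=17088818.00)

Central, Mid, Central, Central, Upper, Outer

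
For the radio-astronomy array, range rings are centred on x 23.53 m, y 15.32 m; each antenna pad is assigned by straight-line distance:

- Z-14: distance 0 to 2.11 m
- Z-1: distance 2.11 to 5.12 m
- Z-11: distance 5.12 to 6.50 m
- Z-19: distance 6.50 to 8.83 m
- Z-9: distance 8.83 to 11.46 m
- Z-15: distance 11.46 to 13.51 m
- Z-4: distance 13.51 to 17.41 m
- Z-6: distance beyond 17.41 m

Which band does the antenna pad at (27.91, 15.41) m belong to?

Distance = √((27.91−23.53)² + (15.41−15.32)²) = √(19.184 + 0.008) = 4.381 m.
2.11 ≤ 4.381 < 5.12 → Z-1.

Z-1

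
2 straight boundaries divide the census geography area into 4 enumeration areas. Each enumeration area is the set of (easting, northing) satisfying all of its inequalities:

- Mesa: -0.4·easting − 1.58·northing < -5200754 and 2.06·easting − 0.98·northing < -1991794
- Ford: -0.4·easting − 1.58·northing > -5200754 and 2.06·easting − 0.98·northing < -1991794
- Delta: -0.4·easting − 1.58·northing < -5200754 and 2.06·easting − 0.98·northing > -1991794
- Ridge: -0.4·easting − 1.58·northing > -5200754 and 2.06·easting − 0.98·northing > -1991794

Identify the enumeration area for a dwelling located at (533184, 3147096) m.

Ridge

-0.4·533184 − 1.58·3147096 = -5185685.280, which is > -5200754
2.06·533184 − 0.98·3147096 = -1985795.040, which is > -1991794
This sign pattern matches Ridge.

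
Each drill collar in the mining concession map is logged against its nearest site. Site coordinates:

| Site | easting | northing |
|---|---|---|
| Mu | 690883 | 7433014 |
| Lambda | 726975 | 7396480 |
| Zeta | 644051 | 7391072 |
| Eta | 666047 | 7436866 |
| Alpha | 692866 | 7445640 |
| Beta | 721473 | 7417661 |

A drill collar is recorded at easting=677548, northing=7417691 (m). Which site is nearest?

Squared distances to each site:
Mu: 412616554.000; Lambda: 2892934850.000; Zeta: 1830620170.000; Eta: 499953626.000; Alpha: 1015787725.000; Beta: 1929406525.000.
Minimum at Mu.

Mu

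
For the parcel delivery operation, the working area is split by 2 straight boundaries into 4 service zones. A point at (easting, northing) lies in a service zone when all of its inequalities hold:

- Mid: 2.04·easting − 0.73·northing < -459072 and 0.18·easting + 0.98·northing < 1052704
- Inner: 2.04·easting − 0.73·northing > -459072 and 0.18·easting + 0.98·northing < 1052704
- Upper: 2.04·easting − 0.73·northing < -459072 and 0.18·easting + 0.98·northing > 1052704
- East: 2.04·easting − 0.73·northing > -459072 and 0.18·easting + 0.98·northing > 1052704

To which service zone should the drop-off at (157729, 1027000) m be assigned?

Inner

2.04·157729 − 0.73·1027000 = -427942.840, which is > -459072
0.18·157729 + 0.98·1027000 = 1034851.220, which is < 1052704
This sign pattern matches Inner.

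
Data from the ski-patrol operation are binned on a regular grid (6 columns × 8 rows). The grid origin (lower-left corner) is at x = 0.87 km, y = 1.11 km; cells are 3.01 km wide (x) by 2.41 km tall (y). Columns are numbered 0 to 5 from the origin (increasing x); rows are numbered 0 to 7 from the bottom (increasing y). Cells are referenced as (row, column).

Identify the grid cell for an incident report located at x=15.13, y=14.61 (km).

Column index: ⌊(15.13 − 0.87) / 3.01⌋ = ⌊4.738⌋ = 4
Row offset from origin: ⌊(14.61 − 1.11) / 2.41⌋ = ⌊5.602⌋ = 5 → row 5

(5, 4)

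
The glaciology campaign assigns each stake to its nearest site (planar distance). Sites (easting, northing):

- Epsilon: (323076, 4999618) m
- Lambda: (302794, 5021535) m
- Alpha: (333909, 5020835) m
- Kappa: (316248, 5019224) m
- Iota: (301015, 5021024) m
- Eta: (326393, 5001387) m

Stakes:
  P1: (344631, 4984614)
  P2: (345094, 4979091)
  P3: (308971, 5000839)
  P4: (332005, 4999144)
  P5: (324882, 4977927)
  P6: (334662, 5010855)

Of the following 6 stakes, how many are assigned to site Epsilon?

2

P1 → Eta
P2 → Eta
P3 → Epsilon
P4 → Eta
P5 → Epsilon
P6 → Alpha
2 of the 6 go to Epsilon.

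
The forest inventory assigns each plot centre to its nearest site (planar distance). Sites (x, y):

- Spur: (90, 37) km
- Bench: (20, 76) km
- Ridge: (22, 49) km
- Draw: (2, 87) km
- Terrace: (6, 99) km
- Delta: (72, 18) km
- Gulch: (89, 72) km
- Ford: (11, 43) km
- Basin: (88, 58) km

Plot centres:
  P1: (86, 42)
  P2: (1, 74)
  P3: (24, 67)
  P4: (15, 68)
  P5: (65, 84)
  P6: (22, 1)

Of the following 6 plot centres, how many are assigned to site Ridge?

P1 → Spur
P2 → Draw
P3 → Bench
P4 → Bench
P5 → Gulch
P6 → Ford
0 of the 6 go to Ridge.

0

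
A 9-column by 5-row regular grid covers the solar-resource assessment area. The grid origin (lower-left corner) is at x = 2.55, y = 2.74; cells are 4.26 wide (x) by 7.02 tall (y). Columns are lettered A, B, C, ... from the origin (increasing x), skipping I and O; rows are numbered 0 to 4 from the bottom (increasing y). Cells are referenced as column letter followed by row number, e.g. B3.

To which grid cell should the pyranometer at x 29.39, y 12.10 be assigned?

Column index: ⌊(29.39 − 2.55) / 4.26⌋ = ⌊6.300⌋ = 6 → column G
Row offset from origin: ⌊(12.10 − 2.74) / 7.02⌋ = ⌊1.333⌋ = 1 → row 1

G1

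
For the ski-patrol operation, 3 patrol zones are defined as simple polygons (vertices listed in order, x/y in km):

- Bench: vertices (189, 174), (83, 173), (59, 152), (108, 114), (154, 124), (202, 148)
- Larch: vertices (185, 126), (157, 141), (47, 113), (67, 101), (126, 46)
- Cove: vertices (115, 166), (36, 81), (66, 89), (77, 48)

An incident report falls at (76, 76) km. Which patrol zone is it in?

Cove

Cast a ray rightward from (76, 76). For each polygon, the edges (by vertex number in listed order) whose endpoints lie on opposite sides of y = 76, where each meets that height, and whether that is right or left of the point:
Bench: no edge straddles that height → 0 crossings.
Larch: 4–5 at x≈93.8 (right), 5–1 at x≈148.1 (right) → 2 crossings.
Cove: 3–4 at x≈69.5 (left), 4–1 at x≈86.0 (right) → 1 crossing.
Only Cove has an odd count, so the point is inside Cove.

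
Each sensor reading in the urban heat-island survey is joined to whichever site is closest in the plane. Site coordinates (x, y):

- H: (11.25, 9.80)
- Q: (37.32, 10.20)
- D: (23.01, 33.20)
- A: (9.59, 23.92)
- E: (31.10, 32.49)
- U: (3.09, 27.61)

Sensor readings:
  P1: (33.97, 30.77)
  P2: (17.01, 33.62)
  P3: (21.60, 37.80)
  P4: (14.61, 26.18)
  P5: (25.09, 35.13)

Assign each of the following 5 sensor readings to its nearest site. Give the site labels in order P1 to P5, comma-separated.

P1 → E (d²=11.20)
P2 → D (d²=36.18)
P3 → D (d²=23.15)
P4 → A (d²=30.31)
P5 → D (d²=8.05)

E, D, D, A, D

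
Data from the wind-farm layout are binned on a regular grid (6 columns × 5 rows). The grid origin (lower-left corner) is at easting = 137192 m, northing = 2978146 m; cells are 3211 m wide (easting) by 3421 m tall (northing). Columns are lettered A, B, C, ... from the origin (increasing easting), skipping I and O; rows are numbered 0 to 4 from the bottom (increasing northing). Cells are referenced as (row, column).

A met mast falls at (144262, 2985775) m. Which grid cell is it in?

(2, C)

Column index: ⌊(144262 − 137192) / 3211⌋ = ⌊2.202⌋ = 2 → column C
Row offset from origin: ⌊(2985775 − 2978146) / 3421⌋ = ⌊2.230⌋ = 2 → row 2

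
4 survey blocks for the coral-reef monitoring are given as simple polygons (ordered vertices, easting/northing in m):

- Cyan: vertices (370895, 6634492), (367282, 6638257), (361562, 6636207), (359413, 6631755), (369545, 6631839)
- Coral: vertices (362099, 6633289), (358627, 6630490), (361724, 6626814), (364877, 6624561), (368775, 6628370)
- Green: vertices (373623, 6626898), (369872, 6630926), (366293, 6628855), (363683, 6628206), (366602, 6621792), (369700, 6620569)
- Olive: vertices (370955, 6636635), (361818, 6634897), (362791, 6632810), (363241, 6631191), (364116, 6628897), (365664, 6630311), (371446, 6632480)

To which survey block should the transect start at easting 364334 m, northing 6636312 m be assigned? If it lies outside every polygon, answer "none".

Cyan

Cast a ray rightward from (364334, 6636312). For each polygon, the edges (by vertex number in listed order) whose endpoints lie on opposite sides of northing = 6636312, where each meets that height, and whether that is right or left of the point:
Cyan: 1–2 at easting≈369148.5 (right), 2–3 at easting≈361855.0 (left) → 1 crossing.
Coral: no edge straddles that height → 0 crossings.
Green: no edge straddles that height → 0 crossings.
Olive: 1–2 at easting≈369256.9 (right), 7–1 at easting≈370993.2 (right) → 2 crossings.
Only Cyan has an odd count, so the point is inside Cyan.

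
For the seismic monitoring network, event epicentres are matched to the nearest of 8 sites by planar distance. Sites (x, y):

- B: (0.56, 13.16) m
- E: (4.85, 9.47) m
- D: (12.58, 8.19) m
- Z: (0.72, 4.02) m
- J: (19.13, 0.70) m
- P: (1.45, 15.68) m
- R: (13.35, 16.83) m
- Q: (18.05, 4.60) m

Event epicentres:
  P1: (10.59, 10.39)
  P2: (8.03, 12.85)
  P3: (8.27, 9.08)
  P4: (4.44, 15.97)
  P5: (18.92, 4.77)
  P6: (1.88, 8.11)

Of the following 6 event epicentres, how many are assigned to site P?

1

P1 → D
P2 → E
P3 → E
P4 → P
P5 → Q
P6 → E
1 of the 6 goes to P.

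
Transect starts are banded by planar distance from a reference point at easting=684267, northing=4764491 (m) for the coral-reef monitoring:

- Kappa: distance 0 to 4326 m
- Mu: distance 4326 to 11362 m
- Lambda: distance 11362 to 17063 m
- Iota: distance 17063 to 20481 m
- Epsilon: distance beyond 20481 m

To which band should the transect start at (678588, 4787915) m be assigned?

Distance = √((678588−684267)² + (4787915−4764491)²) = √(32251041.000 + 548683776.000) = 24102.589 m.
20481 ≤ 24102.589 < ∞ → Epsilon.

Epsilon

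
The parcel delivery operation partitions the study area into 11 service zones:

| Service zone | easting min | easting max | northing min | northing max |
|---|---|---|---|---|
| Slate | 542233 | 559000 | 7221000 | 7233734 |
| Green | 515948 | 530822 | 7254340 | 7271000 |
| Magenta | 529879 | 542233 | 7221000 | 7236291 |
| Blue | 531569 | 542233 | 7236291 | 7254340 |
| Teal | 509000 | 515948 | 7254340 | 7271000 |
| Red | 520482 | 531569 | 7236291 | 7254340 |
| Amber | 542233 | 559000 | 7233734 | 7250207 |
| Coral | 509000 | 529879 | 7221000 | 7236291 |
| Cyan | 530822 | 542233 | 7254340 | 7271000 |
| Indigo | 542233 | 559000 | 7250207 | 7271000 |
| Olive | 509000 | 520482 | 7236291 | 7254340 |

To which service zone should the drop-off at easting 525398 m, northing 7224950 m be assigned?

Coral

The point has easting = 525398 and northing = 7224950.
Only Coral satisfies 509000 ≤ easting ≤ 529879 and 7221000 ≤ northing ≤ 7236291.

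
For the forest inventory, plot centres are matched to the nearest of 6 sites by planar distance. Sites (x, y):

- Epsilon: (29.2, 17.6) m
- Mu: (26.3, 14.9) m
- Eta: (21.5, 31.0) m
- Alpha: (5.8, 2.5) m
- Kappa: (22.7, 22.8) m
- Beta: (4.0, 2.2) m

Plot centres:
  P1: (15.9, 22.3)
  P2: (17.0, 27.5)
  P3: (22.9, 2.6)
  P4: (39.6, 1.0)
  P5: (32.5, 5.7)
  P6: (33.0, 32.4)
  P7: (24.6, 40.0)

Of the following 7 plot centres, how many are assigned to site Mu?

P1 → Kappa
P2 → Eta
P3 → Mu
P4 → Mu
P5 → Mu
P6 → Eta
P7 → Eta
3 of the 7 go to Mu.

3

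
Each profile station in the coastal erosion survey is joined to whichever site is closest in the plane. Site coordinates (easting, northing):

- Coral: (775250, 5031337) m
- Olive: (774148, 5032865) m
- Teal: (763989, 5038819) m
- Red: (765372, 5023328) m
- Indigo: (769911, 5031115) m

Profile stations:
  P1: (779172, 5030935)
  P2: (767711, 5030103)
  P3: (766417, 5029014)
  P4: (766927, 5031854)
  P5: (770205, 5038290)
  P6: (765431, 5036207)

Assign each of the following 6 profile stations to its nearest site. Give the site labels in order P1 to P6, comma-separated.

P1 → Coral (d²=15543688.00)
P2 → Indigo (d²=5864144.00)
P3 → Indigo (d²=16622237.00)
P4 → Indigo (d²=9450377.00)
P5 → Teal (d²=38918497.00)
P6 → Teal (d²=8901908.00)

Coral, Indigo, Indigo, Indigo, Teal, Teal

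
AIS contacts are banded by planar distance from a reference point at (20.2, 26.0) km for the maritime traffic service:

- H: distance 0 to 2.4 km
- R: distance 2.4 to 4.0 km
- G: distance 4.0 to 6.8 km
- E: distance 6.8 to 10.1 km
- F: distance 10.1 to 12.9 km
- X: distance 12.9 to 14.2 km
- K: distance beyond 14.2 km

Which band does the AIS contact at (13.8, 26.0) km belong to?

Distance = √((13.8−20.2)² + (26.0−26.0)²) = √(40.960 + 0.000) = 6.400 km.
4.0 ≤ 6.400 < 6.8 → G.

G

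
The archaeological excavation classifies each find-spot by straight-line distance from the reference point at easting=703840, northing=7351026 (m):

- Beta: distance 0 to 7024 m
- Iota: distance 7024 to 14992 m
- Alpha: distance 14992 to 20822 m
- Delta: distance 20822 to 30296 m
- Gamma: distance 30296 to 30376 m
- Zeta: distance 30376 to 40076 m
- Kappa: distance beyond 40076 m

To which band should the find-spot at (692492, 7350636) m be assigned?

Distance = √((692492−703840)² + (7350636−7351026)²) = √(128777104.000 + 152100.000) = 11354.700 m.
7024 ≤ 11354.700 < 14992 → Iota.

Iota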